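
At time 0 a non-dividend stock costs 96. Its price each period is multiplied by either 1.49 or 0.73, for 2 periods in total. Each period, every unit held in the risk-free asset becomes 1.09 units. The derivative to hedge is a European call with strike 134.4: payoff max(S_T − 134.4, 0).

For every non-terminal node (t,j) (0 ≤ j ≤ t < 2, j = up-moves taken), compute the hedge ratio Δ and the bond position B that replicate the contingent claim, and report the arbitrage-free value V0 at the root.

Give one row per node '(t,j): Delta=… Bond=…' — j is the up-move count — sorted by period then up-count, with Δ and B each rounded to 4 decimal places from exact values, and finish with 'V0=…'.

(0,0): Delta=0.4689 Bond=-30.1497
(1,0): Delta=0.0000 Bond=0.0000
(1,1): Delta=0.7242 Bond=-69.3778
V0=14.8684

Since d<R<u, set p* = (R−d)/(u−d) = 0.4737; price each node as the discounted p*-expectation of its children.
Terminal values V(2,·): V(2,0)=0.0000, V(2,1)=0.0000, V(2,2)=78.7296
Node (1,0) S=70.0800: V=(p*·0.0000+(1−p*)·0.0000)/1.09=0.0000; Δ=(0.0000−0.0000)/(104.4192−51.1584)=0.0000; B=V−Δ·S=0.0000
Node (1,1) S=143.0400: V=(p*·78.7296+(1−p*)·0.0000)/1.09=34.2137; Δ=(78.7296−0.0000)/(213.1296−104.4192)=0.7242; B=V−Δ·S=-69.3778
Node (0,0) S=96.0000: V=(p*·34.2137+(1−p*)·0.0000)/1.09=14.8684; Δ=(34.2137−0.0000)/(143.0400−70.0800)=0.4689; B=V−Δ·S=-30.1497
Root portfolio cost Δ·96+B reproduces V0=14.8684.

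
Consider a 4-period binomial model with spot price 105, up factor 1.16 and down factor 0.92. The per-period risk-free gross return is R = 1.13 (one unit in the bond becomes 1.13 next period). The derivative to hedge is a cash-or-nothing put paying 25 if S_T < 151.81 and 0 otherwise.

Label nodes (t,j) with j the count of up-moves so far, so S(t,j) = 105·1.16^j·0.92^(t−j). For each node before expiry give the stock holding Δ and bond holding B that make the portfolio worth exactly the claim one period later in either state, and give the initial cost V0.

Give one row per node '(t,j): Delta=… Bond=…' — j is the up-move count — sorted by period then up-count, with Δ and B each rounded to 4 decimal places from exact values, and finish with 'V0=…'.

(0,0): Delta=-0.4606 Bond=54.7085
(1,0): Delta=0.0000 Bond=17.3263
(1,1): Delta=-0.5128 Bond=68.1770
(2,0): Delta=0.0000 Bond=19.5787
(2,1): Delta=0.0000 Bond=19.5787
(2,2): Delta=-0.5709 Bond=85.2488
(3,0): Delta=0.0000 Bond=22.1239
(3,1): Delta=0.0000 Bond=22.1239
(3,2): Delta=0.0000 Bond=22.1239
(3,3): Delta=-0.6356 Bond=106.9322
V0=6.3451

No-arbitrage ⇒ martingale measure with p* = (R−d)/(u−d) = 0.8750.
Payoff layer (t=4): V(4,0)=25.0000, V(4,1)=25.0000, V(4,2)=25.0000, V(4,3)=25.0000, V(4,4)=0.0000
(3,0): S=81.7622. Δ = (V_up−V_dn)/(S_up−S_dn) = (25.0000−25.0000)/(94.8442−75.2213) = 0.0000. V = [p*·25.0000 + (1−p*)·25.0000]/1.13 = 22.1239. B = V − Δ·S = 22.1239.
(3,1): S=103.0915. Δ = (V_up−V_dn)/(S_up−S_dn) = (25.0000−25.0000)/(119.5862−94.8442) = 0.0000. V = [p*·25.0000 + (1−p*)·25.0000]/1.13 = 22.1239. B = V − Δ·S = 22.1239.
(3,2): S=129.9850. Δ = (V_up−V_dn)/(S_up−S_dn) = (25.0000−25.0000)/(150.7826−119.5862) = 0.0000. V = [p*·25.0000 + (1−p*)·25.0000]/1.13 = 22.1239. B = V − Δ·S = 22.1239.
(3,3): S=163.8941. Δ = (V_up−V_dn)/(S_up−S_dn) = (0.0000−25.0000)/(190.1171−150.7826) = -0.6356. V = [p*·0.0000 + (1−p*)·25.0000]/1.13 = 2.7655. B = V − Δ·S = 106.9322.
(2,0): S=88.8720. Δ = (V_up−V_dn)/(S_up−S_dn) = (22.1239−22.1239)/(103.0915−81.7622) = 0.0000. V = [p*·22.1239 + (1−p*)·22.1239]/1.13 = 19.5787. B = V − Δ·S = 19.5787.
(2,1): S=112.0560. Δ = (V_up−V_dn)/(S_up−S_dn) = (22.1239−22.1239)/(129.9850−103.0915) = 0.0000. V = [p*·22.1239 + (1−p*)·22.1239]/1.13 = 19.5787. B = V − Δ·S = 19.5787.
(2,2): S=141.2880. Δ = (V_up−V_dn)/(S_up−S_dn) = (2.7655−22.1239)/(163.8941−129.9850) = -0.5709. V = [p*·2.7655 + (1−p*)·22.1239]/1.13 = 4.5888. B = V − Δ·S = 85.2488.
(1,0): S=96.6000. Δ = (V_up−V_dn)/(S_up−S_dn) = (19.5787−19.5787)/(112.0560−88.8720) = 0.0000. V = [p*·19.5787 + (1−p*)·19.5787]/1.13 = 17.3263. B = V − Δ·S = 17.3263.
(1,1): S=121.8000. Δ = (V_up−V_dn)/(S_up−S_dn) = (4.5888−19.5787)/(141.2880−112.0560) = -0.5128. V = [p*·4.5888 + (1−p*)·19.5787]/1.13 = 5.7190. B = V − Δ·S = 68.1770.
(0,0): S=105.0000. Δ = (V_up−V_dn)/(S_up−S_dn) = (5.7190−17.3263)/(121.8000−96.6000) = -0.4606. V = [p*·5.7190 + (1−p*)·17.3263]/1.13 = 6.3451. B = V − Δ·S = 54.7085.
Self-financing check: at every node Δ·S+B equals the discounted successor values.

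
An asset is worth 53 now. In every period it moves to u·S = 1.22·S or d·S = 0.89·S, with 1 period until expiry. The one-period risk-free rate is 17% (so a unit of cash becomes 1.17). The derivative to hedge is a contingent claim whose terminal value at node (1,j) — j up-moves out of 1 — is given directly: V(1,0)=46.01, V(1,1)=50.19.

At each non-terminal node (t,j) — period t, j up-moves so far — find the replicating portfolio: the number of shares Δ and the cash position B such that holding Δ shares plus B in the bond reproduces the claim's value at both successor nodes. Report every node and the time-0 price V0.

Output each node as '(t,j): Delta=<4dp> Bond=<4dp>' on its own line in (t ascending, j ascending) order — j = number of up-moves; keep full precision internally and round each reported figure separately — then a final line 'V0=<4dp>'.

Since d<R<u, set p* = (R−d)/(u−d) = 0.8485; price each node as the discounted p*-expectation of its children.
Payoff layer (t=1): V(1,0)=46.0100, V(1,1)=50.1900
(0,0): S=53.0000. Δ = (V_up−V_dn)/(S_up−S_dn) = (50.1900−46.0100)/(64.6600−47.1700) = 0.2390. V = [p*·50.1900 + (1−p*)·46.0100]/1.17 = 42.3561. B = V − Δ·S = 29.6895.
The time-0 hedge costs 42.3561, which is the no-arbitrage price.

(0,0): Delta=0.2390 Bond=29.6895
V0=42.3561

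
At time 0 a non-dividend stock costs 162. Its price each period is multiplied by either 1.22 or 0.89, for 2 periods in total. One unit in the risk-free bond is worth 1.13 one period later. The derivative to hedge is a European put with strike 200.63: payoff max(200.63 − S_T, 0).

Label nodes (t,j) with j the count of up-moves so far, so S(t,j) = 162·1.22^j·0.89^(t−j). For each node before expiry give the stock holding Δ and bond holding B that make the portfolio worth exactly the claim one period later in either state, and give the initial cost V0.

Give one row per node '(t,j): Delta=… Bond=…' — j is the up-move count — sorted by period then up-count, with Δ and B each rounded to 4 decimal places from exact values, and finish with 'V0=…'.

(0,0): Delta=-0.5125 Bond=94.9252
(1,0): Delta=-1.0000 Bond=177.5487
(1,1): Delta=-0.3792 Bond=80.9093
V0=11.8951

Under the risk-neutral measure, an up-move has probability p* = (R−d)/(u−d) = 0.7273 and values discount at R = 1.13.
Terminal values V(2,·): V(2,0)=72.3098, V(2,1)=24.7304, V(2,2)=0.0000
  t=1,j=0: stock 144.1800 → up 175.8996 (V=24.7304), down 128.3202 (V=72.3098). Price 33.3687; hedge Δ=-1.0000, bond B=177.5487.
  t=1,j=1: stock 197.6400 → up 241.1208 (V=0.0000), down 175.8996 (V=24.7304). Price 5.9687; hedge Δ=-0.3792, bond B=80.9093.
  t=0,j=0: stock 162.0000 → up 197.6400 (V=5.9687), down 144.1800 (V=33.3687). Price 11.8951; hedge Δ=-0.5125, bond B=94.9252.
Root portfolio cost Δ·162+B reproduces V0=11.8951.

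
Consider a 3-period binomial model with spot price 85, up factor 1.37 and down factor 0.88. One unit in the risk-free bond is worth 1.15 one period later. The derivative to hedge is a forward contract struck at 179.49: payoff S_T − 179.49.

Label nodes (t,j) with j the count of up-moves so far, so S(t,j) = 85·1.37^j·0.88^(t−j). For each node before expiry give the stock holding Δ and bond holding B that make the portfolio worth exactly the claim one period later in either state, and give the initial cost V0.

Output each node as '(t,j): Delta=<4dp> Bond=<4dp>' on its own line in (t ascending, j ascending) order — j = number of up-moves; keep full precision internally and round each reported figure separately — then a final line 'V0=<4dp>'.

(0,0): Delta=1.0000 Bond=-118.0176
(1,0): Delta=1.0000 Bond=-135.7202
(1,1): Delta=1.0000 Bond=-135.7202
(2,0): Delta=1.0000 Bond=-156.0783
(2,1): Delta=1.0000 Bond=-156.0783
(2,2): Delta=1.0000 Bond=-156.0783
V0=-33.0176

The replicating-portfolio and risk-neutral prices coincide; use p* = (1.15−0.88)/(1.37−0.88) = 0.5510 for the latter.
At expiry t=3: V(3,0)=-121.5649, V(3,1)=-89.3111, V(3,2)=-39.0979, V(3,3)=39.0750
(2,0): S=65.8240. Δ = (V_up−V_dn)/(S_up−S_dn) = (-89.3111−-121.5649)/(90.1789−57.9251) = 1.0000. V = [p*·-89.3111 + (1−p*)·-121.5649]/1.15 = -90.2543. B = V − Δ·S = -156.0783.
(2,1): S=102.4760. Δ = (V_up−V_dn)/(S_up−S_dn) = (-39.0979−-89.3111)/(140.3921−90.1789) = 1.0000. V = [p*·-39.0979 + (1−p*)·-89.3111]/1.15 = -53.6023. B = V − Δ·S = -156.0783.
(2,2): S=159.5365. Δ = (V_up−V_dn)/(S_up−S_dn) = (39.0750−-39.0979)/(218.5650−140.3921) = 1.0000. V = [p*·39.0750 + (1−p*)·-39.0979]/1.15 = 3.4582. B = V − Δ·S = -156.0783.
(1,0): S=74.8000. Δ = (V_up−V_dn)/(S_up−S_dn) = (-53.6023−-90.2543)/(102.4760−65.8240) = 1.0000. V = [p*·-53.6023 + (1−p*)·-90.2543]/1.15 = -60.9202. B = V − Δ·S = -135.7202.
(1,1): S=116.4500. Δ = (V_up−V_dn)/(S_up−S_dn) = (3.4582−-53.6023)/(159.5365−102.4760) = 1.0000. V = [p*·3.4582 + (1−p*)·-53.6023]/1.15 = -19.2702. B = V − Δ·S = -135.7202.
(0,0): S=85.0000. Δ = (V_up−V_dn)/(S_up−S_dn) = (-19.2702−-60.9202)/(116.4500−74.8000) = 1.0000. V = [p*·-19.2702 + (1−p*)·-60.9202]/1.15 = -33.0176. B = V − Δ·S = -118.0176.
The time-0 hedge costs -33.0176, which is the no-arbitrage price.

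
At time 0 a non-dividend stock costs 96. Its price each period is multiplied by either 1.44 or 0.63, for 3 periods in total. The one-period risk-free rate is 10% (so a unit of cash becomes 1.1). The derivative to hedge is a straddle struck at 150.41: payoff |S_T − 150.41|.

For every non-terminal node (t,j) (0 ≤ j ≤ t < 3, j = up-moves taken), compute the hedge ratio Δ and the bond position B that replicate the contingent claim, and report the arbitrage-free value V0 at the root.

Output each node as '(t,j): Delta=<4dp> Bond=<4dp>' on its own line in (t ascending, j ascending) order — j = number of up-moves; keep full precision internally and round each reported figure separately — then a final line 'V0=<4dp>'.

(0,0): Delta=-0.0249 Bond=59.3945
(1,0): Delta=-1.0000 Bond=124.3058
(1,1): Delta=0.2837 Bond=22.6735
(2,0): Delta=-1.0000 Bond=136.7364
(2,1): Delta=-1.0000 Bond=136.7364
(2,2): Delta=0.6899 Bond=-55.9326
V0=57.0006

The replicating-portfolio and risk-neutral prices coincide; use p* = (1.1−0.63)/(1.44−0.63) = 0.5802 for the latter.
Terminal payoffs: V(3,0)=126.4055, V(3,1)=95.5425, V(3,2)=24.9987, V(3,3)=136.2445
  t=2,j=0: stock 38.1024 → up 54.8675 (V=95.5425), down 24.0045 (V=126.4055). Price 98.6340; hedge Δ=-1.0000, bond B=136.7364.
  t=2,j=1: stock 87.0912 → up 125.4113 (V=24.9987), down 54.8675 (V=95.5425). Price 49.6452; hedge Δ=-1.0000, bond B=136.7364.
  t=2,j=2: stock 199.0656 → up 286.6545 (V=136.2445), down 125.4113 (V=24.9987). Price 81.4079; hedge Δ=0.6899, bond B=-55.9326.
  t=1,j=0: stock 60.4800 → up 87.0912 (V=49.6452), down 38.1024 (V=98.6340). Price 63.8258; hedge Δ=-1.0000, bond B=124.3058.
  t=1,j=1: stock 138.2400 → up 199.0656 (V=81.4079), down 87.0912 (V=49.6452). Price 61.8867; hedge Δ=0.2837, bond B=22.6735.
  t=0,j=0: stock 96.0000 → up 138.2400 (V=61.8867), down 60.4800 (V=63.8258). Price 57.0006; hedge Δ=-0.0249, bond B=59.3945.
Each (Δ,B) replicates both successor values, so the strategy is self-financing and V0 is arbitrage-free.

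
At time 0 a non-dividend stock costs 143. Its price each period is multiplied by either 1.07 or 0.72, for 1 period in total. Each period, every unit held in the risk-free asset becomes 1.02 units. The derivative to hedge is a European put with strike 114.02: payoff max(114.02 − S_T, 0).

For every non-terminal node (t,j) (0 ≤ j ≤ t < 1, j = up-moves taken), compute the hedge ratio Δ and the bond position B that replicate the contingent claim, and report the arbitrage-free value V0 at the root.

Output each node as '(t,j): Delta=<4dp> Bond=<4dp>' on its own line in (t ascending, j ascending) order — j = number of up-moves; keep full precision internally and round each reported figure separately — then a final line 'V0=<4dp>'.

(0,0): Delta=-0.2210 Bond=33.1490
V0=1.5490

Risk-neutral probability p* = (R−d)/(u−d) = (1.02−0.72)/(1.07−0.72) = 0.8571.
Terminal values V(1,·): V(1,0)=11.0600, V(1,1)=0.0000
  t=0,j=0: stock 143.0000 → up 153.0100 (V=0.0000), down 102.9600 (V=11.0600). Price 1.5490; hedge Δ=-0.2210, bond B=33.1490.
Root portfolio cost Δ·143+B reproduces V0=1.5490.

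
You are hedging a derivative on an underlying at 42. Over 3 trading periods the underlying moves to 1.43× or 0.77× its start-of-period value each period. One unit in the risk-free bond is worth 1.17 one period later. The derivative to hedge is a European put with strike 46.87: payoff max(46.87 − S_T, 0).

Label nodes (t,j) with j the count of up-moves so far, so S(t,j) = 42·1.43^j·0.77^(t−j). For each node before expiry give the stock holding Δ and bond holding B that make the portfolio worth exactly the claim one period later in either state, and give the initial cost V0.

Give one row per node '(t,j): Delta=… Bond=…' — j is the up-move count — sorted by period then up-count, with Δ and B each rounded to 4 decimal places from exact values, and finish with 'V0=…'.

Since d<R<u, set p* = (R−d)/(u−d) = 0.6061; price each node as the discounted p*-expectation of its children.
Payoff layer (t=3): V(3,0)=27.6956, V(3,1)=11.2604, V(3,2)=0.0000, V(3,3)=0.0000
Node (2,0) S=24.9018: V=(p*·11.2604+(1−p*)·27.6956)/1.17=15.1580; Δ=(11.2604−27.6956)/(35.6096−19.1744)=-1.0000; B=V−Δ·S=40.0598
Node (2,1) S=46.2462: V=(p*·0.0000+(1−p*)·11.2604)/1.17=3.7914; Δ=(0.0000−11.2604)/(66.1321−35.6096)=-0.3689; B=V−Δ·S=20.8526
Node (2,2) S=85.8858: V=(p*·0.0000+(1−p*)·0.0000)/1.17=0.0000; Δ=(0.0000−0.0000)/(122.8167−66.1321)=0.0000; B=V−Δ·S=0.0000
Node (1,0) S=32.3400: V=(p*·3.7914+(1−p*)·15.1580)/1.17=7.0677; Δ=(3.7914−15.1580)/(46.2462−24.9018)=-0.5325; B=V−Δ·S=24.2898
Node (1,1) S=60.0600: V=(p*·0.0000+(1−p*)·3.7914)/1.17=1.2766; Δ=(0.0000−3.7914)/(85.8858−46.2462)=-0.0956; B=V−Δ·S=7.0211
Node (0,0) S=42.0000: V=(p*·1.2766+(1−p*)·7.0677)/1.17=3.0409; Δ=(1.2766−7.0677)/(60.0600−32.3400)=-0.2089; B=V−Δ·S=11.8153
The time-0 hedge costs 3.0409, which is the no-arbitrage price.

(0,0): Delta=-0.2089 Bond=11.8153
(1,0): Delta=-0.5325 Bond=24.2898
(1,1): Delta=-0.0956 Bond=7.0211
(2,0): Delta=-1.0000 Bond=40.0598
(2,1): Delta=-0.3689 Bond=20.8526
(2,2): Delta=0.0000 Bond=0.0000
V0=3.0409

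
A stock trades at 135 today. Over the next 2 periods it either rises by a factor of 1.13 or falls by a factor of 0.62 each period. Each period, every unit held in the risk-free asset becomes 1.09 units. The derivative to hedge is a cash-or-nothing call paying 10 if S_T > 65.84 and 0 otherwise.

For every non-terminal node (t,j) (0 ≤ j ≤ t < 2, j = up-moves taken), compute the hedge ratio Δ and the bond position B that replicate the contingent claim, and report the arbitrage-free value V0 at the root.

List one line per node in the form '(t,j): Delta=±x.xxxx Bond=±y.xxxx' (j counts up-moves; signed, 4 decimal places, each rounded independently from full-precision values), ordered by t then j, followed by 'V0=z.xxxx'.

(0,0): Delta=0.0105 Bond=6.9541
(1,0): Delta=0.2343 Bond=-11.1531
(1,1): Delta=0.0000 Bond=9.1743
V0=8.3650

Since d<R<u, set p* = (R−d)/(u−d) = 0.9216; price each node as the discounted p*-expectation of its children.
Terminal values V(2,·): V(2,0)=0.0000, V(2,1)=10.0000, V(2,2)=10.0000
  t=1,j=0: stock 83.7000 → up 94.5810 (V=10.0000), down 51.8940 (V=0.0000). Price 8.4548; hedge Δ=0.2343, bond B=-11.1531.
  t=1,j=1: stock 152.5500 → up 172.3815 (V=10.0000), down 94.5810 (V=10.0000). Price 9.1743; hedge Δ=0.0000, bond B=9.1743.
  t=0,j=0: stock 135.0000 → up 152.5500 (V=9.1743), down 83.7000 (V=8.4548). Price 8.3650; hedge Δ=0.0105, bond B=6.9541.
Root portfolio cost Δ·135+B reproduces V0=8.3650.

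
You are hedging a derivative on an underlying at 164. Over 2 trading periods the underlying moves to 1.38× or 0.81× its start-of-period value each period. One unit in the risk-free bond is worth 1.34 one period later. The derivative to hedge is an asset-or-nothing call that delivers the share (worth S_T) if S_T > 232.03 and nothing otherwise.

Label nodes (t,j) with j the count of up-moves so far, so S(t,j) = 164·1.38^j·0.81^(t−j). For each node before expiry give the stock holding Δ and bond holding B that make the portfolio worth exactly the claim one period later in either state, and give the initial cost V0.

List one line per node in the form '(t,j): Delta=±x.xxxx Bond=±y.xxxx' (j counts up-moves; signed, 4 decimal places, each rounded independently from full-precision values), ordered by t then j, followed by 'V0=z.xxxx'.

Risk-neutral probability p* = (R−d)/(u−d) = (1.34−0.81)/(1.38−0.81) = 0.9298.
Terminal payoffs: V(2,0)=0.0000, V(2,1)=0.0000, V(2,2)=312.3216
(1,0): S=132.8400. Δ = (V_up−V_dn)/(S_up−S_dn) = (0.0000−0.0000)/(183.3192−107.6004) = 0.0000. V = [p*·0.0000 + (1−p*)·0.0000]/1.34 = 0.0000. B = V − Δ·S = 0.0000.
(1,1): S=226.3200. Δ = (V_up−V_dn)/(S_up−S_dn) = (312.3216−0.0000)/(312.3216−183.3192) = 2.4211. V = [p*·312.3216 + (1−p*)·0.0000]/1.34 = 216.7196. B = V − Δ·S = -331.2130.
(0,0): S=164.0000. Δ = (V_up−V_dn)/(S_up−S_dn) = (216.7196−0.0000)/(226.3200−132.8400) = 2.3184. V = [p*·216.7196 + (1−p*)·0.0000]/1.34 = 150.3815. B = V − Δ·S = -229.8284.
The time-0 hedge costs 150.3815, which is the no-arbitrage price.

(0,0): Delta=2.3184 Bond=-229.8284
(1,0): Delta=0.0000 Bond=0.0000
(1,1): Delta=2.4211 Bond=-331.2130
V0=150.3815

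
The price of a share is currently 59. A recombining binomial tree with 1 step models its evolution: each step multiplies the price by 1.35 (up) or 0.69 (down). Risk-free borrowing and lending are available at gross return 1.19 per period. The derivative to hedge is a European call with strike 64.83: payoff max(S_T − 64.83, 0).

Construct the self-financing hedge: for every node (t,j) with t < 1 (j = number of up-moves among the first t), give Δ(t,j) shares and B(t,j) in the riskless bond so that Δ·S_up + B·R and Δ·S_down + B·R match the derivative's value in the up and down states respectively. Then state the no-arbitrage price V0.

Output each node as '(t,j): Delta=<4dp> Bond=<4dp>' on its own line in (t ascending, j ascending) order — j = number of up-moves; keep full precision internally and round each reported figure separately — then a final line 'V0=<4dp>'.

(0,0): Delta=0.3806 Bond=-13.0199
V0=9.4347

Since d<R<u, set p* = (R−d)/(u−d) = 0.7576; price each node as the discounted p*-expectation of its children.
At expiry t=1: V(1,0)=0.0000, V(1,1)=14.8200
Node (0,0) S=59.0000: V=(p*·14.8200+(1−p*)·0.0000)/1.19=9.4347; Δ=(14.8200−0.0000)/(79.6500−40.7100)=0.3806; B=V−Δ·S=-13.0199
Root portfolio cost Δ·59+B reproduces V0=9.4347.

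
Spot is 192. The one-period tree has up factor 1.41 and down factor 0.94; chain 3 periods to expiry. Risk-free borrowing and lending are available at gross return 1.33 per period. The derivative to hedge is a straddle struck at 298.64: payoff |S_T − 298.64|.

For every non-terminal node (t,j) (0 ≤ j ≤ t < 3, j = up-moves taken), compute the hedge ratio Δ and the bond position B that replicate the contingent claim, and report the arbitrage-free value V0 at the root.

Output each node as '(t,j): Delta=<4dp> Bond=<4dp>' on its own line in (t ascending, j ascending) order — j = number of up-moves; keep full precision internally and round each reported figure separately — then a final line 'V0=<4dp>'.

Under the risk-neutral measure, an up-move has probability p* = (R−d)/(u−d) = 0.8298 and values discount at R = 1.33.
Payoff layer (t=3): V(3,0)=139.1679, V(3,1)=59.4318, V(3,2)=60.1723, V(3,3)=239.5784
  t=2,j=0: stock 169.6512 → up 239.2082 (V=59.4318), down 159.4721 (V=139.1679). Price 54.8902; hedge Δ=-1.0000, bond B=224.5414.
  t=2,j=1: stock 254.4768 → up 358.8123 (V=60.1723), down 239.2082 (V=59.4318). Price 45.1476; hedge Δ=0.0062, bond B=43.5721.
  t=2,j=2: stock 381.7152 → up 538.2184 (V=239.5784), down 358.8123 (V=60.1723). Price 157.1738; hedge Δ=1.0000, bond B=-224.5414.
  t=1,j=0: stock 180.4800 → up 254.4768 (V=45.1476), down 169.6512 (V=54.8902). Price 35.1924; hedge Δ=-0.1149, bond B=55.9213.
  t=1,j=1: stock 270.7200 → up 381.7152 (V=157.1738), down 254.4768 (V=45.1476). Price 103.8388; hedge Δ=0.8804, bond B=-134.5151.
  t=0,j=0: stock 192.0000 → up 270.7200 (V=103.8388), down 180.4800 (V=35.1924). Price 69.2889; hedge Δ=0.7607, bond B=-76.7672.
The time-0 hedge costs 69.2889, which is the no-arbitrage price.

(0,0): Delta=0.7607 Bond=-76.7672
(1,0): Delta=-0.1149 Bond=55.9213
(1,1): Delta=0.8804 Bond=-134.5151
(2,0): Delta=-1.0000 Bond=224.5414
(2,1): Delta=0.0062 Bond=43.5721
(2,2): Delta=1.0000 Bond=-224.5414
V0=69.2889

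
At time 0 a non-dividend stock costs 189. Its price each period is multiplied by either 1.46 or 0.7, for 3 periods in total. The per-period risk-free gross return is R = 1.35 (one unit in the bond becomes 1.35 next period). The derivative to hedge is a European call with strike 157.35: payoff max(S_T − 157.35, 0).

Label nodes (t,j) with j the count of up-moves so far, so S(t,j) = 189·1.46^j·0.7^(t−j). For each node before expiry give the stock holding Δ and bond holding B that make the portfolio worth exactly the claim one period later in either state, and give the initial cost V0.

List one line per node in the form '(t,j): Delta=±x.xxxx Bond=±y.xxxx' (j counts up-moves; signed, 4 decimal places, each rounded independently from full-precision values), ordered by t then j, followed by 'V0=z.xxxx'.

The replicating-portfolio and risk-neutral prices coincide; use p* = (1.35−0.7)/(1.46−0.7) = 0.8553 for the latter.
Terminal values V(3,·): V(3,0)=0.0000, V(3,1)=0.0000, V(3,2)=124.6607, V(3,3)=430.8437
  t=2,j=0: stock 92.6100 → up 135.2106 (V=0.0000), down 64.8270 (V=0.0000). Price 0.0000; hedge Δ=0.0000, bond B=0.0000.
  t=2,j=1: stock 193.1580 → up 282.0107 (V=124.6607), down 135.2106 (V=0.0000). Price 78.9761; hedge Δ=0.8492, bond B=-85.0511.
  t=2,j=2: stock 402.8724 → up 588.1937 (V=430.8437), down 282.0107 (V=124.6607). Price 286.3168; hedge Δ=1.0000, bond B=-116.5556.
  t=1,j=0: stock 132.3000 → up 193.1580 (V=78.9761), down 92.6100 (V=0.0000). Price 50.0336; hedge Δ=0.7855, bond B=-53.8823.
  t=1,j=1: stock 275.9400 → up 402.8724 (V=286.3168), down 193.1580 (V=78.9761). Price 189.8570; hedge Δ=0.9887, bond B=-82.9598.
  t=0,j=0: stock 189.0000 → up 275.9400 (V=189.8570), down 132.3000 (V=50.0336). Price 125.6440; hedge Δ=0.9734, bond B=-58.3342.
Each (Δ,B) replicates both successor values, so the strategy is self-financing and V0 is arbitrage-free.

(0,0): Delta=0.9734 Bond=-58.3342
(1,0): Delta=0.7855 Bond=-53.8823
(1,1): Delta=0.9887 Bond=-82.9598
(2,0): Delta=0.0000 Bond=0.0000
(2,1): Delta=0.8492 Bond=-85.0511
(2,2): Delta=1.0000 Bond=-116.5556
V0=125.6440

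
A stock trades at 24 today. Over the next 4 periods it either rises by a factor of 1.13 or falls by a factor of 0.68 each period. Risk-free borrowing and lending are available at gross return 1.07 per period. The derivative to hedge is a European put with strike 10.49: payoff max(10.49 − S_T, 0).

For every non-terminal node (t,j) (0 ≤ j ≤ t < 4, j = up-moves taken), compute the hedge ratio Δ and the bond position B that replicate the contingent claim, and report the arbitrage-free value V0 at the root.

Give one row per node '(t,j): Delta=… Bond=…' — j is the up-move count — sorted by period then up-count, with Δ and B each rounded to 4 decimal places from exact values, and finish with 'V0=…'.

Under the risk-neutral measure, an up-move has probability p* = (R−d)/(u−d) = 0.8667 and values discount at R = 1.07.
Payoff layer (t=4): V(4,0)=5.3585, V(4,1)=1.9626, V(4,2)=0.0000, V(4,3)=0.0000, V(4,4)=0.0000
  t=3,j=0: stock 7.5464 → up 8.5274 (V=1.9626), down 5.1315 (V=5.3585). Price 2.2574; hedge Δ=-1.0000, bond B=9.8037.
  t=3,j=1: stock 12.5403 → up 14.1705 (V=0.0000), down 8.5274 (V=1.9626). Price 0.2446; hedge Δ=-0.3478, bond B=4.6059.
  t=3,j=2: stock 20.8390 → up 23.5481 (V=0.0000), down 14.1705 (V=0.0000). Price 0.0000; hedge Δ=0.0000, bond B=0.0000.
  t=3,j=3: stock 34.6295 → up 39.1314 (V=0.0000), down 23.5481 (V=0.0000). Price 0.0000; hedge Δ=0.0000, bond B=0.0000.
  t=2,j=0: stock 11.0976 → up 12.5403 (V=0.2446), down 7.5464 (V=2.2574). Price 0.4794; hedge Δ=-0.4031, bond B=4.9523.
  t=2,j=1: stock 18.4416 → up 20.8390 (V=0.0000), down 12.5403 (V=0.2446). Price 0.0305; hedge Δ=-0.0295, bond B=0.5739.
  t=2,j=2: stock 30.6456 → up 34.6295 (V=0.0000), down 20.8390 (V=0.0000). Price 0.0000; hedge Δ=0.0000, bond B=0.0000.
  t=1,j=0: stock 16.3200 → up 18.4416 (V=0.0305), down 11.0976 (V=0.4794). Price 0.0844; hedge Δ=-0.0611, bond B=1.0820.
  t=1,j=1: stock 27.1200 → up 30.6456 (V=0.0000), down 18.4416 (V=0.0305). Price 0.0038; hedge Δ=-0.0025, bond B=0.0715.
  t=0,j=0: stock 24.0000 → up 27.1200 (V=0.0038), down 16.3200 (V=0.0844). Price 0.0136; hedge Δ=-0.0075, bond B=0.1928.
Each (Δ,B) replicates both successor values, so the strategy is self-financing and V0 is arbitrage-free.

(0,0): Delta=-0.0075 Bond=0.1928
(1,0): Delta=-0.0611 Bond=1.0820
(1,1): Delta=-0.0025 Bond=0.0715
(2,0): Delta=-0.4031 Bond=4.9523
(2,1): Delta=-0.0295 Bond=0.5739
(2,2): Delta=0.0000 Bond=0.0000
(3,0): Delta=-1.0000 Bond=9.8037
(3,1): Delta=-0.3478 Bond=4.6059
(3,2): Delta=0.0000 Bond=0.0000
(3,3): Delta=0.0000 Bond=0.0000
V0=0.0136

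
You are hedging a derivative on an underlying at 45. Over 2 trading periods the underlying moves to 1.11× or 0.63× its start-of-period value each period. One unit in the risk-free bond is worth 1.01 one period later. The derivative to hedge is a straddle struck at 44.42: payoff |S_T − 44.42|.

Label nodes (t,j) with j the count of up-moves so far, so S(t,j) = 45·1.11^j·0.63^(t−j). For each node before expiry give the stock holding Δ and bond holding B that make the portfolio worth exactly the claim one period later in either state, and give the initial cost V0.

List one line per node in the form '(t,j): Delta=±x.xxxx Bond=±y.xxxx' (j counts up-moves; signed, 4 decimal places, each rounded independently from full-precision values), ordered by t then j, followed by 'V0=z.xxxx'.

Risk-neutral probability p* = (R−d)/(u−d) = (1.01−0.63)/(1.11−0.63) = 0.7917.
Terminal values V(2,·): V(2,0)=26.5595, V(2,1)=12.9515, V(2,2)=11.0245
  t=1,j=0: stock 28.3500 → up 31.4685 (V=12.9515), down 17.8605 (V=26.5595). Price 15.6302; hedge Δ=-1.0000, bond B=43.9802.
  t=1,j=1: stock 49.9500 → up 55.4445 (V=11.0245), down 31.4685 (V=12.9515). Price 11.3128; hedge Δ=-0.0804, bond B=15.3274.
  t=0,j=0: stock 45.0000 → up 49.9500 (V=11.3128), down 28.3500 (V=15.6302). Price 12.0914; hedge Δ=-0.1999, bond B=21.0859.
Root portfolio cost Δ·45+B reproduces V0=12.0914.

(0,0): Delta=-0.1999 Bond=21.0859
(1,0): Delta=-1.0000 Bond=43.9802
(1,1): Delta=-0.0804 Bond=15.3274
V0=12.0914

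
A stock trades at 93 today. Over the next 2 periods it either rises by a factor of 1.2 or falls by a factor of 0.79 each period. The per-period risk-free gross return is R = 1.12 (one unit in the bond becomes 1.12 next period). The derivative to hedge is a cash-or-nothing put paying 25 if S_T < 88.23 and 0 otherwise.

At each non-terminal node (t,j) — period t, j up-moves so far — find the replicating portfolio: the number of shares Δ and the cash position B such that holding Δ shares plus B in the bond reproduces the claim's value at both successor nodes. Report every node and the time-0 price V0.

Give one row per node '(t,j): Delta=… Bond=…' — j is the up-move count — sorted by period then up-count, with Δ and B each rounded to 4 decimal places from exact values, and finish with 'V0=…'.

(0,0): Delta=-0.4712 Bond=50.8383
(1,0): Delta=0.0000 Bond=22.3214
(1,1): Delta=-0.5464 Bond=65.3310
V0=7.0187

Risk-neutral probability p* = (R−d)/(u−d) = (1.12−0.79)/(1.2−0.79) = 0.8049.
At expiry t=2: V(2,0)=25.0000, V(2,1)=25.0000, V(2,2)=0.0000
Node (1,0) S=73.4700: V=(p*·25.0000+(1−p*)·25.0000)/1.12=22.3214; Δ=(25.0000−25.0000)/(88.1640−58.0413)=0.0000; B=V−Δ·S=22.3214
Node (1,1) S=111.6000: V=(p*·0.0000+(1−p*)·25.0000)/1.12=4.3554; Δ=(0.0000−25.0000)/(133.9200−88.1640)=-0.5464; B=V−Δ·S=65.3310
Node (0,0) S=93.0000: V=(p*·4.3554+(1−p*)·22.3214)/1.12=7.0187; Δ=(4.3554−22.3214)/(111.6000−73.4700)=-0.4712; B=V−Δ·S=50.8383
Self-financing check: at every node Δ·S+B equals the discounted successor values.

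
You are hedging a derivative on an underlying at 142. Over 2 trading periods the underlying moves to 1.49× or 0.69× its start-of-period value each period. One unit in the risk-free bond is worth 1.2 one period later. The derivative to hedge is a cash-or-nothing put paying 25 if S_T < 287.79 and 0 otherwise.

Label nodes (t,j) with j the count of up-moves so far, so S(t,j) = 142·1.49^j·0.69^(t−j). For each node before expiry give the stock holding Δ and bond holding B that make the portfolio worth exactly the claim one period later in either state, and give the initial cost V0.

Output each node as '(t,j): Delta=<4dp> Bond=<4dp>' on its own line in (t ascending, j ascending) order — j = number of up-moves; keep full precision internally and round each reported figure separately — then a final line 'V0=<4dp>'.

(0,0): Delta=-0.1169 Bond=26.9070
(1,0): Delta=0.0000 Bond=20.8333
(1,1): Delta=-0.1477 Bond=38.8021
V0=10.3054

Under the risk-neutral measure, an up-move has probability p* = (R−d)/(u−d) = 0.6375 and values discount at R = 1.2.
Terminal payoffs: V(2,0)=25.0000, V(2,1)=25.0000, V(2,2)=0.0000
  t=1,j=0: stock 97.9800 → up 145.9902 (V=25.0000), down 67.6062 (V=25.0000). Price 20.8333; hedge Δ=0.0000, bond B=20.8333.
  t=1,j=1: stock 211.5800 → up 315.2542 (V=0.0000), down 145.9902 (V=25.0000). Price 7.5521; hedge Δ=-0.1477, bond B=38.8021.
  t=0,j=0: stock 142.0000 → up 211.5800 (V=7.5521), down 97.9800 (V=20.8333). Price 10.3054; hedge Δ=-0.1169, bond B=26.9070.
Each (Δ,B) replicates both successor values, so the strategy is self-financing and V0 is arbitrage-free.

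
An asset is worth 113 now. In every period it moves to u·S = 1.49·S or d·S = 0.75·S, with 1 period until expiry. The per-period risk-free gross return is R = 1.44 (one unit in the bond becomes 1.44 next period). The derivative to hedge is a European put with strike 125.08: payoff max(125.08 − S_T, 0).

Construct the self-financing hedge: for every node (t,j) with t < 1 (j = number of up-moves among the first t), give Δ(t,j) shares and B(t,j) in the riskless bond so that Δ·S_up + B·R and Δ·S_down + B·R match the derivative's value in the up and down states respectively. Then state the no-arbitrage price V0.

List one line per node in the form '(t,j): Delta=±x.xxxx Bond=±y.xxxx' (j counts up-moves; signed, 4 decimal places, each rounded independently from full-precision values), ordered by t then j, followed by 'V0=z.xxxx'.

(0,0): Delta=-0.4823 Bond=56.3924
V0=1.8924

The replicating-portfolio and risk-neutral prices coincide; use p* = (1.44−0.75)/(1.49−0.75) = 0.9324 for the latter.
Payoff layer (t=1): V(1,0)=40.3300, V(1,1)=0.0000
  t=0,j=0: stock 113.0000 → up 168.3700 (V=0.0000), down 84.7500 (V=40.3300). Price 1.8924; hedge Δ=-0.4823, bond B=56.3924.
Each (Δ,B) replicates both successor values, so the strategy is self-financing and V0 is arbitrage-free.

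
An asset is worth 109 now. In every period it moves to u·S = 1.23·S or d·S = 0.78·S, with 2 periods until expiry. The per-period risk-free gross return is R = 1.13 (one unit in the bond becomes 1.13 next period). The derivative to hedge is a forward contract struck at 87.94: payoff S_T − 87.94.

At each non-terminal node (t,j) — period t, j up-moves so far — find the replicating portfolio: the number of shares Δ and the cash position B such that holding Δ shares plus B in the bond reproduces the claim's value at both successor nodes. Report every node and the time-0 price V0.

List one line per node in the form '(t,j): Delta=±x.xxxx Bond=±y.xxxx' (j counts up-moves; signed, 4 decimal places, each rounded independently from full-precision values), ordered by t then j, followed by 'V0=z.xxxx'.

Under the risk-neutral measure, an up-move has probability p* = (R−d)/(u−d) = 0.7778 and values discount at R = 1.13.
Terminal values V(2,·): V(2,0)=-21.6244, V(2,1)=16.6346, V(2,2)=76.9661
  t=1,j=0: stock 85.0200 → up 104.5746 (V=16.6346), down 66.3156 (V=-21.6244). Price 7.1970; hedge Δ=1.0000, bond B=-77.8230.
  t=1,j=1: stock 134.0700 → up 164.9061 (V=76.9661), down 104.5746 (V=16.6346). Price 56.2470; hedge Δ=1.0000, bond B=-77.8230.
  t=0,j=0: stock 109.0000 → up 134.0700 (V=56.2470), down 85.0200 (V=7.1970). Price 40.1301; hedge Δ=1.0000, bond B=-68.8699.
Each (Δ,B) replicates both successor values, so the strategy is self-financing and V0 is arbitrage-free.

(0,0): Delta=1.0000 Bond=-68.8699
(1,0): Delta=1.0000 Bond=-77.8230
(1,1): Delta=1.0000 Bond=-77.8230
V0=40.1301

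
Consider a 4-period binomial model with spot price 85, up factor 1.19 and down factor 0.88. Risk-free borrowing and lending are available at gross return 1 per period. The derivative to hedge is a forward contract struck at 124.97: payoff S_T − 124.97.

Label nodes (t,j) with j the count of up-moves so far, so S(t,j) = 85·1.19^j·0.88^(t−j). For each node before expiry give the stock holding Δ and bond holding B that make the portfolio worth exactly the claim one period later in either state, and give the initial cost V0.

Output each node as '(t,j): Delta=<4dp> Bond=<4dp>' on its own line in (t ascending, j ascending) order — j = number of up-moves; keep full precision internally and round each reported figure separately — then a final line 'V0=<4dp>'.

(0,0): Delta=1.0000 Bond=-124.9700
(1,0): Delta=1.0000 Bond=-124.9700
(1,1): Delta=1.0000 Bond=-124.9700
(2,0): Delta=1.0000 Bond=-124.9700
(2,1): Delta=1.0000 Bond=-124.9700
(2,2): Delta=1.0000 Bond=-124.9700
(3,0): Delta=1.0000 Bond=-124.9700
(3,1): Delta=1.0000 Bond=-124.9700
(3,2): Delta=1.0000 Bond=-124.9700
(3,3): Delta=1.0000 Bond=-124.9700
V0=-39.9700

The replicating-portfolio and risk-neutral prices coincide; use p* = (1−0.88)/(1.19−0.88) = 0.3871 for the latter.
Terminal payoffs: V(4,0)=-73.9959, V(4,1)=-56.0391, V(4,2)=-31.7566, V(4,3)=1.0799, V(4,4)=45.4838
Node (3,0) S=57.9251: V=(p*·-56.0391+(1−p*)·-73.9959)/1=-67.0449; Δ=(-56.0391−-73.9959)/(68.9309−50.9741)=1.0000; B=V−Δ·S=-124.9700
Node (3,1) S=78.3306: V=(p*·-31.7566+(1−p*)·-56.0391)/1=-46.6394; Δ=(-31.7566−-56.0391)/(93.2134−68.9309)=1.0000; B=V−Δ·S=-124.9700
Node (3,2) S=105.9243: V=(p*·1.0799+(1−p*)·-31.7566)/1=-19.0457; Δ=(1.0799−-31.7566)/(126.0499−93.2134)=1.0000; B=V−Δ·S=-124.9700
Node (3,3) S=143.2385: V=(p*·45.4838+(1−p*)·1.0799)/1=18.2685; Δ=(45.4838−1.0799)/(170.4538−126.0499)=1.0000; B=V−Δ·S=-124.9700
Node (2,0) S=65.8240: V=(p*·-46.6394+(1−p*)·-67.0449)/1=-59.1460; Δ=(-46.6394−-67.0449)/(78.3306−57.9251)=1.0000; B=V−Δ·S=-124.9700
Node (2,1) S=89.0120: V=(p*·-19.0457+(1−p*)·-46.6394)/1=-35.9580; Δ=(-19.0457−-46.6394)/(105.9243−78.3306)=1.0000; B=V−Δ·S=-124.9700
Node (2,2) S=120.3685: V=(p*·18.2685+(1−p*)·-19.0457)/1=-4.6015; Δ=(18.2685−-19.0457)/(143.2385−105.9243)=1.0000; B=V−Δ·S=-124.9700
Node (1,0) S=74.8000: V=(p*·-35.9580+(1−p*)·-59.1460)/1=-50.1700; Δ=(-35.9580−-59.1460)/(89.0120−65.8240)=1.0000; B=V−Δ·S=-124.9700
Node (1,1) S=101.1500: V=(p*·-4.6015+(1−p*)·-35.9580)/1=-23.8200; Δ=(-4.6015−-35.9580)/(120.3685−89.0120)=1.0000; B=V−Δ·S=-124.9700
Node (0,0) S=85.0000: V=(p*·-23.8200+(1−p*)·-50.1700)/1=-39.9700; Δ=(-23.8200−-50.1700)/(101.1500−74.8000)=1.0000; B=V−Δ·S=-124.9700
The time-0 hedge costs -39.9700, which is the no-arbitrage price.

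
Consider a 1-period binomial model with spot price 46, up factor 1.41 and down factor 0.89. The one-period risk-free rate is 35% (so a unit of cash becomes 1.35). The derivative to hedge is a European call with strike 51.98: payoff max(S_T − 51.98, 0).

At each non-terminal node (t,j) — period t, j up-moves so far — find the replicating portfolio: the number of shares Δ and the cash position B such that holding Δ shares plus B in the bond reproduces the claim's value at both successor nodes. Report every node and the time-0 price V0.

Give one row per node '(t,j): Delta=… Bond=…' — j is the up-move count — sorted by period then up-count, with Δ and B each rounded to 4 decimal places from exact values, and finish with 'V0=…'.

The replicating-portfolio and risk-neutral prices coincide; use p* = (1.35−0.89)/(1.41−0.89) = 0.8846 for the latter.
Terminal payoffs: V(1,0)=0.0000, V(1,1)=12.8800
Node (0,0) S=46.0000: V=(p*·12.8800+(1−p*)·0.0000)/1.35=8.4399; Δ=(12.8800−0.0000)/(64.8600−40.9400)=0.5385; B=V−Δ·S=-16.3293
Root portfolio cost Δ·46+B reproduces V0=8.4399.

(0,0): Delta=0.5385 Bond=-16.3293
V0=8.4399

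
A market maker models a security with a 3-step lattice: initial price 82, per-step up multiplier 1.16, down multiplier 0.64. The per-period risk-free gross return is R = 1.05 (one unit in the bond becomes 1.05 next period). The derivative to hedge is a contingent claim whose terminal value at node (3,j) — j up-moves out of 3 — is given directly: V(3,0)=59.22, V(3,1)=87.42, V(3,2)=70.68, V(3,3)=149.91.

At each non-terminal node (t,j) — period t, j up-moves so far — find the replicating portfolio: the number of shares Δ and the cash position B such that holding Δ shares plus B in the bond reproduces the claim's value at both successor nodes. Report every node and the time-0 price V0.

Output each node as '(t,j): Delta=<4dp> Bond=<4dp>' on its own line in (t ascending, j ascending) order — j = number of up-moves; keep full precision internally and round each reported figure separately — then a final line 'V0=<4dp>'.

(0,0): Delta=0.9558 Bond=17.6649
(1,0): Delta=-0.2524 Bond=81.9568
(1,1): Delta=1.1347 Bond=1.5361
(2,0): Delta=1.6146 Bond=23.3451
(2,1): Delta=-0.5288 Bond=102.8791
(2,2): Delta=1.3809 Bond=-25.5560
V0=96.0407

Risk-neutral probability p* = (R−d)/(u−d) = (1.05−0.64)/(1.16−0.64) = 0.7885.
Terminal values V(3,·): V(3,0)=59.2200, V(3,1)=87.4200, V(3,2)=70.6800, V(3,3)=149.9100
Node (2,0) S=33.5872: V=(p*·87.4200+(1−p*)·59.2200)/1.05=77.5758; Δ=(87.4200−59.2200)/(38.9612−21.4958)=1.6146; B=V−Δ·S=23.3451
Node (2,1) S=60.8768: V=(p*·70.6800+(1−p*)·87.4200)/1.05=70.6868; Δ=(70.6800−87.4200)/(70.6171−38.9612)=-0.5288; B=V−Δ·S=102.8791
Node (2,2) S=110.3392: V=(p*·149.9100+(1−p*)·70.6800)/1.05=126.8093; Δ=(149.9100−70.6800)/(127.9935−70.6171)=1.3809; B=V−Δ·S=-25.5560
Node (1,0) S=52.4800: V=(p*·70.6868+(1−p*)·77.5758)/1.05=68.7087; Δ=(70.6868−77.5758)/(60.8768−33.5872)=-0.2524; B=V−Δ·S=81.9568
Node (1,1) S=95.1200: V=(p*·126.8093+(1−p*)·70.6868)/1.05=109.4641; Δ=(126.8093−70.6868)/(110.3392−60.8768)=1.1347; B=V−Δ·S=1.5361
Node (0,0) S=82.0000: V=(p*·109.4641+(1−p*)·68.7087)/1.05=96.0407; Δ=(109.4641−68.7087)/(95.1200−52.4800)=0.9558; B=V−Δ·S=17.6649
The time-0 hedge costs 96.0407, which is the no-arbitrage price.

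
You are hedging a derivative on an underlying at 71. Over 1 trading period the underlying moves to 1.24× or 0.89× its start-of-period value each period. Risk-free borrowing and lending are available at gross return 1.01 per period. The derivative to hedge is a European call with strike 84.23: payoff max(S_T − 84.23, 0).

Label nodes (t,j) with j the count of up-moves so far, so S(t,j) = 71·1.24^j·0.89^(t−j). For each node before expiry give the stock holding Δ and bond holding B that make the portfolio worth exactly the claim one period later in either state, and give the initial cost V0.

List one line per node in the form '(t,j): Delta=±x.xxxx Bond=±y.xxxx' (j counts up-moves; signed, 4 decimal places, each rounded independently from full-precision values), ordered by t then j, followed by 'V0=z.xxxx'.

The replicating-portfolio and risk-neutral prices coincide; use p* = (1.01−0.89)/(1.24−0.89) = 0.3429 for the latter.
At expiry t=1: V(1,0)=0.0000, V(1,1)=3.8100
Node (0,0) S=71.0000: V=(p*·3.8100+(1−p*)·0.0000)/1.01=1.2934; Δ=(3.8100−0.0000)/(88.0400−63.1900)=0.1533; B=V−Δ·S=-9.5924
Self-financing check: at every node Δ·S+B equals the discounted successor values.

(0,0): Delta=0.1533 Bond=-9.5924
V0=1.2934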